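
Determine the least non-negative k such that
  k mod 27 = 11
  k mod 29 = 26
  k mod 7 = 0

3332

Combine the congruences pairwise.
From k ≡ 11 (mod 27) write k = 11 + 27t. Substituting into k ≡ 26 (mod 29) gives 27t ≡ 15 (mod 29), and since 27⁻¹ ≡ 14 (mod 29), t ≡ 7. Hence k ≡ 11 + 27·7 = 200 (mod 783).
From k ≡ 200 (mod 783) write k = 200 + 783t. Substituting into k ≡ 0 (mod 7) gives 783t ≡ 3 (mod 7), and since 6⁻¹ ≡ 6 (mod 7), t ≡ 4. Hence k ≡ 200 + 783·4 = 3332 (mod 5481).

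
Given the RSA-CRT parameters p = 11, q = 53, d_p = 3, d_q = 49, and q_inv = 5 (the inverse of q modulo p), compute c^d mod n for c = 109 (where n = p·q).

m₁ = c^(d_p) mod p: c ≡ 10 (mod 11), and 10^3 mod 11 = 10.
m₂ = c^(d_q) mod q: c ≡ 3 (mod 53), and 3^49 mod 53 = 2.
h = q_inv·(m₁ − m₂) mod p = 5·(10 − 2) mod 11 = 7.
m = m₂ + h·q = 2 + 7·53 = 373.

373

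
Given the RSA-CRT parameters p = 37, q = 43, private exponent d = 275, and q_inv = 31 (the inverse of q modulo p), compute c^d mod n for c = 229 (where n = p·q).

712

d_p = d mod (p−1) = 275 mod 36 = 23; d_q = d mod (q−1) = 23.
m₁ = c^(d_p) mod p: c ≡ 7 (mod 37), and 7^23 mod 37 = 9.
m₂ = c^(d_q) mod q: c ≡ 14 (mod 43), and 14^23 mod 43 = 24.
h = q_inv·(m₁ − m₂) mod p = 31·(9 − 24) mod 37 = 16.
m = m₂ + h·q = 24 + 16·43 = 712.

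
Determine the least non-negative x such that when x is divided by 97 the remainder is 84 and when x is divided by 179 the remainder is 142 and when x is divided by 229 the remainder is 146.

1333155

The moduli are pairwise coprime; N = 97·179·229 = 3976127.
N/97 = 40991; 40991 ≡ 57 (mod 97); 57·80 ≡ 1, so inverse 80.
N/179 = 22213; 22213 ≡ 17 (mod 179); 17·158 ≡ 1, so inverse 158.
N/229 = 17363; 17363 ≡ 188 (mod 229); 188·67 ≡ 1, so inverse 67.
x ≡ 84·40991·80 + 142·22213·158 + 146·17363·67 = 943675254.
943675254 mod 3976127 = 1333155.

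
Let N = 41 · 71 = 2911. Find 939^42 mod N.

Mod 41: 939 ≡ 37; by Fermat, exponent reduces to 42 mod 40 = 2; 37^2 ≡ 16 (mod 41).
Mod 71: 939 ≡ 16; 16^42 ≡ 5 (mod 71).
Combine by CRT: x ≡ 16 (mod 41), x ≡ 5 (mod 71) ⇒ x ≡ 2845 (mod 2911).

2845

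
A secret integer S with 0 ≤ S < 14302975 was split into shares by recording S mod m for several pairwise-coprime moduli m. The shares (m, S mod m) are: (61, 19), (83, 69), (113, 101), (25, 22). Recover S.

1445597

From S ≡ 19 (mod 61) write S = 19 + 61t. Substituting into S ≡ 69 (mod 83) gives 61t ≡ 50 (mod 83), and since 61⁻¹ ≡ 49 (mod 83), t ≡ 43. Hence S ≡ 19 + 61·43 = 2642 (mod 5063).
From S ≡ 2642 (mod 5063) write S = 2642 + 5063t. Substituting into S ≡ 101 (mod 113) gives 5063t ≡ 58 (mod 113), and since 91⁻¹ ≡ 77 (mod 113), t ≡ 59. Hence S ≡ 2642 + 5063·59 = 301359 (mod 572119).
From S ≡ 301359 (mod 572119) write S = 301359 + 572119t. Substituting into S ≡ 22 (mod 25) gives 572119t ≡ 13 (mod 25), and since 19⁻¹ ≡ 4 (mod 25), t ≡ 2. Hence S ≡ 301359 + 572119·2 = 1445597 (mod 14302975).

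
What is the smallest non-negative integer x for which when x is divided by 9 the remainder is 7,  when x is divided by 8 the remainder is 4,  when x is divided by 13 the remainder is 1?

The moduli are pairwise coprime; N = 9·8·13 = 936.
N/9 = 104; 104 ≡ 5 (mod 9); 5·2 ≡ 1, so inverse 2.
N/8 = 117; 117 ≡ 5 (mod 8); 5·5 ≡ 1, so inverse 5.
N/13 = 72; 72 ≡ 7 (mod 13); 7·2 ≡ 1, so inverse 2.
x ≡ 7·104·2 + 4·117·5 + 1·72·2 = 3940.
3940 mod 936 = 196.

196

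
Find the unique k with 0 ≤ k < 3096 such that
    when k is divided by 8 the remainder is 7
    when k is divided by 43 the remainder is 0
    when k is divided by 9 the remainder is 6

2967

From k ≡ 7 (mod 8) write k = 7 + 8t. Substituting into k ≡ 0 (mod 43) gives 8t ≡ 36 (mod 43), and since 8⁻¹ ≡ 27 (mod 43), t ≡ 26. Hence k ≡ 7 + 8·26 = 215 (mod 344).
From k ≡ 215 (mod 344) write k = 215 + 344t. Substituting into k ≡ 6 (mod 9) gives 344t ≡ 7 (mod 9), and since 2⁻¹ ≡ 5 (mod 9), t ≡ 8. Hence k ≡ 215 + 344·8 = 2967 (mod 3096).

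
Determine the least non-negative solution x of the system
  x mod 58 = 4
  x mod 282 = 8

gcd(58, 282) = 2 and 2 | (8 − 4), so the pair is consistent; merging gives x ≡ 4238 (mod 8178), where 8178 = lcm(58, 282).
The solution is unique modulo lcm(58, 282) = 8178.

4238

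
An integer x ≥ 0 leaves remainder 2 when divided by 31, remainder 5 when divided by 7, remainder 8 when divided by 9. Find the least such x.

The moduli are pairwise coprime; N = 31·7·9 = 1953.
N/31 = 63; 63 ≡ 1 (mod 31), inverse 1.
N/7 = 279; 279 ≡ 6 (mod 7); 6·6 ≡ 1, so inverse 6.
N/9 = 217; 217 ≡ 1 (mod 9), inverse 1.
x ≡ 2·63·1 + 5·279·6 + 8·217·1 = 10232.
10232 mod 1953 = 467.

467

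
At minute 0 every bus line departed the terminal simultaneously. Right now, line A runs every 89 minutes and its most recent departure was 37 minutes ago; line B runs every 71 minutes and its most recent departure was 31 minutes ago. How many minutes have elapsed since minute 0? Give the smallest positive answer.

From t ≡ 37 (mod 89) write t = 37 + 89s. Substituting into t ≡ 31 (mod 71) gives 89s ≡ 65 (mod 71), and since 18⁻¹ ≡ 4 (mod 71), s ≡ 47. Hence t ≡ 37 + 89·47 = 4220 (mod 6319).

4220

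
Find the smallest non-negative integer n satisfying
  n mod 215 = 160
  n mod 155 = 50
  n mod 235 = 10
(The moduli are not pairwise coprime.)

178610

gcd(215, 155) = 5 and 5 | (50 − 160), so the pair is consistent; merging gives n ≡ 5320 (mod 6665), where 6665 = lcm(215, 155).
gcd(6665, 235) = 5 and 5 | (10 − 5320), so the pair is consistent; merging gives n ≡ 178610 (mod 313255), where 313255 = lcm(6665, 235).
The solution is unique modulo lcm(215, 155, 235) = 313255.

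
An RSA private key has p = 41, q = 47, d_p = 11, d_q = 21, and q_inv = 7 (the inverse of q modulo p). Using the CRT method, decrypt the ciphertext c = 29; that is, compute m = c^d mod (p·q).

m₁ = c^(d_p) mod p: c ≡ 29 (mod 41), and 29^11 mod 41 = 15.
m₂ = c^(d_q) mod q: c ≡ 29 (mod 47), and 29^21 mod 47 = 19.
h = q_inv·(m₁ − m₂) mod p = 7·(15 − 19) mod 41 = 13.
m = m₂ + h·q = 19 + 13·47 = 630.

630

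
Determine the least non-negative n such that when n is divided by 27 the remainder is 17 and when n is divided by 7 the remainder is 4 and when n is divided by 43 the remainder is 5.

2069

The moduli are pairwise coprime; M = 27·7·43 = 8127.
M/27 = 301; 301 ≡ 4 (mod 27); 4·7 ≡ 1, so inverse 7.
M/7 = 1161; 1161 ≡ 6 (mod 7); 6·6 ≡ 1, so inverse 6.
M/43 = 189; 189 ≡ 17 (mod 43); 17·38 ≡ 1, so inverse 38.
n ≡ 17·301·7 + 4·1161·6 + 5·189·38 = 99593.
99593 mod 8127 = 2069.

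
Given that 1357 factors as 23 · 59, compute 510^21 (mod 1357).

305

Mod 23: 510 ≡ 4; 4^21 ≡ 6 (mod 23).
Mod 59: 510 ≡ 38; 38^21 ≡ 10 (mod 59).
Combine by CRT: x ≡ 6 (mod 23), x ≡ 10 (mod 59) ⇒ x ≡ 305 (mod 1357).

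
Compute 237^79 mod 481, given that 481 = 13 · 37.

Mod 13: 237 ≡ 3; by Fermat, exponent reduces to 79 mod 12 = 7; 3^7 ≡ 3 (mod 13).
Mod 37: 237 ≡ 15; by Fermat, exponent reduces to 79 mod 36 = 7; 15^7 ≡ 35 (mod 37).
Combine by CRT: x ≡ 3 (mod 13), x ≡ 35 (mod 37) ⇒ x ≡ 146 (mod 481).

146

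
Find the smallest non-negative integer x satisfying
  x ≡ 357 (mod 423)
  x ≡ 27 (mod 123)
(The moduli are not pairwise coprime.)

1626

gcd(423, 123) = 3 and 3 | (27 − 357), so the pair is consistent; merging gives x ≡ 1626 (mod 17343), where 17343 = lcm(423, 123).
The solution is unique modulo lcm(423, 123) = 17343.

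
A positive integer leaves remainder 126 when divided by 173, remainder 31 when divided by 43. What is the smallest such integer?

From x ≡ 126 (mod 173) write x = 126 + 173t. Substituting into x ≡ 31 (mod 43) gives 173t ≡ 34 (mod 43), and since 1⁻¹ ≡ 1 (mod 43), t ≡ 34. Hence x ≡ 126 + 173·34 = 6008 (mod 7439).

6008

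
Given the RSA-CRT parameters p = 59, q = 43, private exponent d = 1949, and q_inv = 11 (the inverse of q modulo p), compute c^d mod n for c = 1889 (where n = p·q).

d_p = d mod (p−1) = 1949 mod 58 = 35; d_q = d mod (q−1) = 17.
m₁ = c^(d_p) mod p: c ≡ 1 (mod 59), and 1^35 mod 59 = 1.
m₂ = c^(d_q) mod q: c ≡ 40 (mod 43), and 40^17 mod 43 = 17.
h = q_inv·(m₁ − m₂) mod p = 11·(1 − 17) mod 59 = 1.
m = m₂ + h·q = 17 + 1·43 = 60.

60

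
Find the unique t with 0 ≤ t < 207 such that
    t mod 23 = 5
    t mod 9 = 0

From t ≡ 5 (mod 23) write t = 5 + 23s. Substituting into t ≡ 0 (mod 9) gives 23s ≡ 4 (mod 9), and since 5⁻¹ ≡ 2 (mod 9), s ≡ 8. Hence t ≡ 5 + 23·8 = 189 (mod 207).

189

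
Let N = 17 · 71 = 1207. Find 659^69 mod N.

387

Mod 17: 659 ≡ 13; by Fermat, exponent reduces to 69 mod 16 = 5; 13^5 ≡ 13 (mod 17).
Mod 71: 659 ≡ 20; 20^69 ≡ 32 (mod 71).
Combine by CRT: x ≡ 13 (mod 17), x ≡ 32 (mod 71) ⇒ x ≡ 387 (mod 1207).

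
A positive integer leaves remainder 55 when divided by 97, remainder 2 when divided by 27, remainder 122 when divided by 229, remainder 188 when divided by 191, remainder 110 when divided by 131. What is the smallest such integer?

7974375293

The moduli are pairwise coprime; N = 97·27·229·191·131 = 15006369771.
N/97 = 154704843; 154704843 ≡ 28 (mod 97); 28·52 ≡ 1, so inverse 52.
N/27 = 555791473; 555791473 ≡ 10 (mod 27); 10·19 ≡ 1, so inverse 19.
N/229 = 65529999; 65529999 ≡ 46 (mod 229); 46·5 ≡ 1, so inverse 5.
N/191 = 78567381; 78567381 ≡ 104 (mod 191); 104·90 ≡ 1, so inverse 90.
N/131 = 114552441; 114552441 ≡ 15 (mod 131); 15·35 ≡ 1, so inverse 35.
x ≡ 55·154704843·52 + 2·555791473·19 + 122·65529999·5 + 188·78567381·90 + 110·114552441·35 = 2273936210714.
2273936210714 mod 15006369771 = 7974375293.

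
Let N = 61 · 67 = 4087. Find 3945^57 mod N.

Mod 61: 3945 ≡ 41; 41^57 ≡ 27 (mod 61).
Mod 67: 3945 ≡ 59; 59^57 ≡ 64 (mod 67).
Combine by CRT: x ≡ 27 (mod 61), x ≡ 64 (mod 67) ⇒ x ≡ 332 (mod 4087).

332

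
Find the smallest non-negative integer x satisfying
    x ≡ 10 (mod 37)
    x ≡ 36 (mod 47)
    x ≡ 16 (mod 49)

From x ≡ 10 (mod 37) write x = 10 + 37t. Substituting into x ≡ 36 (mod 47) gives 37t ≡ 26 (mod 47), and since 37⁻¹ ≡ 14 (mod 47), t ≡ 35. Hence x ≡ 10 + 37·35 = 1305 (mod 1739).
From x ≡ 1305 (mod 1739) write x = 1305 + 1739t. Substituting into x ≡ 16 (mod 49) gives 1739t ≡ 34 (mod 49), and since 24⁻¹ ≡ 47 (mod 49), t ≡ 30. Hence x ≡ 1305 + 1739·30 = 53475 (mod 85211).

53475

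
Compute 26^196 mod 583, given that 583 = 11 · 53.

15

Mod 11: 26 ≡ 4; by Fermat, exponent reduces to 196 mod 10 = 6; 4^6 ≡ 4 (mod 11).
Mod 53: 26 ≡ 26; by Fermat, exponent reduces to 196 mod 52 = 40; 26^40 ≡ 15 (mod 53).
Combine by CRT: x ≡ 4 (mod 11), x ≡ 15 (mod 53) ⇒ x ≡ 15 (mod 583).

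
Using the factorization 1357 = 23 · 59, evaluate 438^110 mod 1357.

921

Mod 23: 438 ≡ 1; since 22 | 110, by Fermat 1^110 ≡ 1 (mod 23).
Mod 59: 438 ≡ 25; by Fermat, exponent reduces to 110 mod 58 = 52; 25^52 ≡ 36 (mod 59).
Combine by CRT: x ≡ 1 (mod 23), x ≡ 36 (mod 59) ⇒ x ≡ 921 (mod 1357).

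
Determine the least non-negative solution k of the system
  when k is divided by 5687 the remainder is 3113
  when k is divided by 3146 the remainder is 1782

gcd(5687, 3146) = 121 and 121 | (1782 − 3113), so the pair is consistent; merging gives k ≡ 133914 (mod 147862), where 147862 = lcm(5687, 3146).
The solution is unique modulo lcm(5687, 3146) = 147862.

133914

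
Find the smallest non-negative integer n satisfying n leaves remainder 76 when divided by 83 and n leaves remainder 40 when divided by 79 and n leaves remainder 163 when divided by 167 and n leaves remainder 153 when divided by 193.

17395050

From n ≡ 76 (mod 83) write n = 76 + 83t. Substituting into n ≡ 40 (mod 79) gives 83t ≡ 43 (mod 79), and since 4⁻¹ ≡ 20 (mod 79), t ≡ 70. Hence n ≡ 76 + 83·70 = 5886 (mod 6557).
From n ≡ 5886 (mod 6557) write n = 5886 + 6557t. Substituting into n ≡ 163 (mod 167) gives 6557t ≡ 122 (mod 167), and since 44⁻¹ ≡ 19 (mod 167), t ≡ 147. Hence n ≡ 5886 + 6557·147 = 969765 (mod 1095019).
From n ≡ 969765 (mod 1095019) write n = 969765 + 1095019t. Substituting into n ≡ 153 (mod 193) gives 1095019t ≡ 20 (mod 193), and since 130⁻¹ ≡ 49 (mod 193), t ≡ 15. Hence n ≡ 969765 + 1095019·15 = 17395050 (mod 211338667).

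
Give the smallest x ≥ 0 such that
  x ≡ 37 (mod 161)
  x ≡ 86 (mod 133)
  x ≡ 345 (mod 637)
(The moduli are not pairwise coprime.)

57675

gcd(161, 133) = 7 and 7 | (86 − 37), so the pair is consistent; merging gives x ≡ 2613 (mod 3059), where 3059 = lcm(161, 133).
gcd(3059, 637) = 7 and 7 | (345 − 2613), so the pair is consistent; merging gives x ≡ 57675 (mod 278369), where 278369 = lcm(3059, 637).
The solution is unique modulo lcm(161, 133, 637) = 278369.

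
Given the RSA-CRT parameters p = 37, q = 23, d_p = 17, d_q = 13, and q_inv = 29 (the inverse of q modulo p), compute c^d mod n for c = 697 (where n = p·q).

m₁ = c^(d_p) mod p: c ≡ 31 (mod 37), and 31^17 mod 37 = 31.
m₂ = c^(d_q) mod q: c ≡ 7 (mod 23), and 7^13 mod 23 = 20.
h = q_inv·(m₁ − m₂) mod p = 29·(31 − 20) mod 37 = 23.
m = m₂ + h·q = 20 + 23·23 = 549.

549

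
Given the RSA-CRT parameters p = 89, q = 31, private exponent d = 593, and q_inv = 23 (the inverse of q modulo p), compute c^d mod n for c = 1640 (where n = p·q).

919

d_p = d mod (p−1) = 593 mod 88 = 65; d_q = d mod (q−1) = 23.
m₁ = c^(d_p) mod p: c ≡ 38 (mod 89), and 38^65 mod 89 = 29.
m₂ = c^(d_q) mod q: c ≡ 28 (mod 31), and 28^23 mod 31 = 20.
h = q_inv·(m₁ − m₂) mod p = 23·(29 − 20) mod 89 = 29.
m = m₂ + h·q = 20 + 29·31 = 919.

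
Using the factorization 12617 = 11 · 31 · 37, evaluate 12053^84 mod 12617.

Mod 11: 12053 ≡ 8; by Fermat, exponent reduces to 84 mod 10 = 4; 8^4 ≡ 4 (mod 11).
Mod 31: 12053 ≡ 25; by Fermat, exponent reduces to 84 mod 30 = 24; 25^24 ≡ 1 (mod 31).
Mod 37: 12053 ≡ 28; by Fermat, exponent reduces to 84 mod 36 = 12; 28^12 ≡ 26 (mod 37).
Combine by CRT: x ≡ 4 (mod 11), x ≡ 1 (mod 31), x ≡ 26 (mod 37) ⇒ x ≡ 6945 (mod 12617).

6945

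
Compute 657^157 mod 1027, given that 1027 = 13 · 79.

657

Mod 13: 657 ≡ 7; by Fermat, exponent reduces to 157 mod 12 = 1; 7^1 ≡ 7 (mod 13).
Mod 79: 657 ≡ 25; by Fermat, exponent reduces to 157 mod 78 = 1; 25^1 ≡ 25 (mod 79).
Combine by CRT: x ≡ 7 (mod 13), x ≡ 25 (mod 79) ⇒ x ≡ 657 (mod 1027).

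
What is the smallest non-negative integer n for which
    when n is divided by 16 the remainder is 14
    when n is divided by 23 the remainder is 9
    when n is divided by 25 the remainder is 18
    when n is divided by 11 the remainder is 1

20318

The moduli are pairwise coprime; M = 16·23·25·11 = 101200.
M/16 = 6325; 6325 ≡ 5 (mod 16); 5·13 ≡ 1, so inverse 13.
M/23 = 4400; 4400 ≡ 7 (mod 23); 7·10 ≡ 1, so inverse 10.
M/25 = 4048; 4048 ≡ 23 (mod 25); 23·12 ≡ 1, so inverse 12.
M/11 = 9200; 9200 ≡ 4 (mod 11); 4·3 ≡ 1, so inverse 3.
n ≡ 14·6325·13 + 9·4400·10 + 18·4048·12 + 1·9200·3 = 2449118.
2449118 mod 101200 = 20318.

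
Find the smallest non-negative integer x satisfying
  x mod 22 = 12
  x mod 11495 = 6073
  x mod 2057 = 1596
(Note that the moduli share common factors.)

Combine the congruences pairwise.
gcd(22, 11495) = 11 and 11 | (6073 − 12), so the pair is consistent; merging gives x ≡ 17568 (mod 22990), where 22990 = lcm(22, 11495).
gcd(22990, 2057) = 121 and 121 | (1596 − 17568), so the pair is consistent; merging gives x ≡ 178498 (mod 390830), where 390830 = lcm(22990, 2057).
The solution is unique modulo lcm(22, 11495, 2057) = 390830.

178498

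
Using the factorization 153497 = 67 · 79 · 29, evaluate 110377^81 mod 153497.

148262

Mod 67: 110377 ≡ 28; by Fermat, exponent reduces to 81 mod 66 = 15; 28^15 ≡ 58 (mod 67).
Mod 79: 110377 ≡ 14; by Fermat, exponent reduces to 81 mod 78 = 3; 14^3 ≡ 58 (mod 79).
Mod 29: 110377 ≡ 3; by Fermat, exponent reduces to 81 mod 28 = 25; 3^25 ≡ 14 (mod 29).
Combine by CRT: x ≡ 58 (mod 67), x ≡ 58 (mod 79), x ≡ 14 (mod 29) ⇒ x ≡ 148262 (mod 153497).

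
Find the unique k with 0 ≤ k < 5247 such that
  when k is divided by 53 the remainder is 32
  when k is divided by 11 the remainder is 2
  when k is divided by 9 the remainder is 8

827

The moduli are pairwise coprime; N = 53·11·9 = 5247.
N/53 = 99; 99 ≡ 46 (mod 53); 46·15 ≡ 1, so inverse 15.
N/11 = 477; 477 ≡ 4 (mod 11); 4·3 ≡ 1, so inverse 3.
N/9 = 583; 583 ≡ 7 (mod 9); 7·4 ≡ 1, so inverse 4.
k ≡ 32·99·15 + 2·477·3 + 8·583·4 = 69038.
69038 mod 5247 = 827.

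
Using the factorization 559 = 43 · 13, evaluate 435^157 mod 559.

19

Mod 43: 435 ≡ 5; by Fermat, exponent reduces to 157 mod 42 = 31; 5^31 ≡ 19 (mod 43).
Mod 13: 435 ≡ 6; by Fermat, exponent reduces to 157 mod 12 = 1; 6^1 ≡ 6 (mod 13).
Combine by CRT: x ≡ 19 (mod 43), x ≡ 6 (mod 13) ⇒ x ≡ 19 (mod 559).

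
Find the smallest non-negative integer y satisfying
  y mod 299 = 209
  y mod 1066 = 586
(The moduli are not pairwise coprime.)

20840

Combine the congruences pairwise.
gcd(299, 1066) = 13 and 13 | (586 − 209), so the pair is consistent; merging gives y ≡ 20840 (mod 24518), where 24518 = lcm(299, 1066).
The solution is unique modulo lcm(299, 1066) = 24518.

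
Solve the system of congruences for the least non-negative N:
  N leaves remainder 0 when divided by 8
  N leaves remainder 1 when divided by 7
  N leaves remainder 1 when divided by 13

Combine the congruences pairwise.
From N ≡ 0 (mod 8) write N = 0 + 8t. Substituting into N ≡ 1 (mod 7) gives 8t ≡ 1 (mod 7), and since 1⁻¹ ≡ 1 (mod 7), t ≡ 1. Hence N ≡ 0 + 8·1 = 8 (mod 56).
From N ≡ 8 (mod 56) write N = 8 + 56t. Substituting into N ≡ 1 (mod 13) gives 56t ≡ 6 (mod 13), and since 4⁻¹ ≡ 10 (mod 13), t ≡ 8. Hence N ≡ 8 + 56·8 = 456 (mod 728).

456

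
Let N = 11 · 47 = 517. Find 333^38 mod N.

269

Mod 11: 333 ≡ 3; by Fermat, exponent reduces to 38 mod 10 = 8; 3^8 ≡ 5 (mod 11).
Mod 47: 333 ≡ 4; 4^38 ≡ 34 (mod 47).
Combine by CRT: x ≡ 5 (mod 11), x ≡ 34 (mod 47) ⇒ x ≡ 269 (mod 517).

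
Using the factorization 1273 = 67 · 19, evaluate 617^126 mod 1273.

685

Mod 67: 617 ≡ 14; by Fermat, exponent reduces to 126 mod 66 = 60; 14^60 ≡ 15 (mod 67).
Mod 19: 617 ≡ 9; since 18 | 126, by Fermat 9^126 ≡ 1 (mod 19).
Combine by CRT: x ≡ 15 (mod 67), x ≡ 1 (mod 19) ⇒ x ≡ 685 (mod 1273).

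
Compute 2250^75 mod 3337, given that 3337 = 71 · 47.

2459

Mod 71: 2250 ≡ 49; by Fermat, exponent reduces to 75 mod 70 = 5; 49^5 ≡ 45 (mod 71).
Mod 47: 2250 ≡ 41; by Fermat, exponent reduces to 75 mod 46 = 29; 41^29 ≡ 15 (mod 47).
Combine by CRT: x ≡ 45 (mod 71), x ≡ 15 (mod 47) ⇒ x ≡ 2459 (mod 3337).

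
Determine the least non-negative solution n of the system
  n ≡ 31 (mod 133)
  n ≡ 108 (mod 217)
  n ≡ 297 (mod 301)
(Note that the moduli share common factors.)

Combine the congruences pairwise.
gcd(133, 217) = 7 and 7 | (108 − 31), so the pair is consistent; merging gives n ≡ 1627 (mod 4123), where 4123 = lcm(133, 217).
gcd(4123, 301) = 7 and 7 | (297 − 1627), so the pair is consistent; merging gives n ≡ 34611 (mod 177289), where 177289 = lcm(4123, 301).
The solution is unique modulo lcm(133, 217, 301) = 177289.

34611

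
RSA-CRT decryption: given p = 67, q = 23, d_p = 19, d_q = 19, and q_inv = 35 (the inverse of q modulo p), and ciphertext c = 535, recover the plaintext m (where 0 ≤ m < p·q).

133

m₁ = c^(d_p) mod p: c ≡ 66 (mod 67), and 66^19 mod 67 = 66.
m₂ = c^(d_q) mod q: c ≡ 6 (mod 23), and 6^19 mod 23 = 18.
h = q_inv·(m₁ − m₂) mod p = 35·(66 − 18) mod 67 = 5.
m = m₂ + h·q = 18 + 5·23 = 133.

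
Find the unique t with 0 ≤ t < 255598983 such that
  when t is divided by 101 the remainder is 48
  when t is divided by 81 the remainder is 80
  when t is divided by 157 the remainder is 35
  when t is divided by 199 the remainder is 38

The moduli are pairwise coprime; N = 101·81·157·199 = 255598983.
N/101 = 2530683; 2530683 ≡ 27 (mod 101); 27·15 ≡ 1, so inverse 15.
N/81 = 3155543; 3155543 ≡ 26 (mod 81); 26·53 ≡ 1, so inverse 53.
N/157 = 1628019; 1628019 ≡ 86 (mod 157); 86·42 ≡ 1, so inverse 42.
N/199 = 1284417; 1284417 ≡ 71 (mod 199); 71·185 ≡ 1, so inverse 185.
t ≡ 48·2530683·15 + 80·3155543·53 + 35·1628019·42 + 38·1284417·185 = 26624233520.
26624233520 mod 255598983 = 41939288.

41939288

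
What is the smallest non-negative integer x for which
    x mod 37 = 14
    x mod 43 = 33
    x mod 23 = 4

The moduli are pairwise coprime; N = 37·43·23 = 36593.
N/37 = 989; 989 ≡ 27 (mod 37); 27·11 ≡ 1, so inverse 11.
N/43 = 851; 851 ≡ 34 (mod 43); 34·19 ≡ 1, so inverse 19.
N/23 = 1591; 1591 ≡ 4 (mod 23); 4·6 ≡ 1, so inverse 6.
x ≡ 14·989·11 + 33·851·19 + 4·1591·6 = 724067.
724067 mod 36593 = 28800.

28800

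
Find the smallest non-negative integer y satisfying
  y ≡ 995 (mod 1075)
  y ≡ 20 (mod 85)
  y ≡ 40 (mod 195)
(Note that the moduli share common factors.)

428845

gcd(1075, 85) = 5 and 5 | (20 − 995), so the pair is consistent; merging gives y ≡ 8520 (mod 18275), where 18275 = lcm(1075, 85).
gcd(18275, 195) = 5 and 5 | (40 − 8520), so the pair is consistent; merging gives y ≡ 428845 (mod 712725), where 712725 = lcm(18275, 195).
The solution is unique modulo lcm(1075, 85, 195) = 712725.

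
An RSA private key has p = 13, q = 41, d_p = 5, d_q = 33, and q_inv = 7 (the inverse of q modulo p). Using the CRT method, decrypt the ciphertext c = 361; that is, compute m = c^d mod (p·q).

m₁ = c^(d_p) mod p: c ≡ 10 (mod 13), and 10^5 mod 13 = 4.
m₂ = c^(d_q) mod q: c ≡ 33 (mod 41), and 33^33 mod 41 = 20.
h = q_inv·(m₁ − m₂) mod p = 7·(4 − 20) mod 13 = 5.
m = m₂ + h·q = 20 + 5·41 = 225.

225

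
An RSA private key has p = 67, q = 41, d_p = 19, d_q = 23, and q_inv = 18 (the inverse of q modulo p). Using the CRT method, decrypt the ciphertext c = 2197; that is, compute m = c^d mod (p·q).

2658

m₁ = c^(d_p) mod p: c ≡ 53 (mod 67), and 53^19 mod 67 = 45.
m₂ = c^(d_q) mod q: c ≡ 24 (mod 41), and 24^23 mod 41 = 34.
h = q_inv·(m₁ − m₂) mod p = 18·(45 − 34) mod 67 = 64.
m = m₂ + h·q = 34 + 64·41 = 2658.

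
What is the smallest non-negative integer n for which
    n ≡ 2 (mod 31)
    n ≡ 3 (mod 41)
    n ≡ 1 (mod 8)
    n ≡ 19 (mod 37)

148833

The moduli are pairwise coprime; M = 31·41·8·37 = 376216.
M/31 = 12136; 12136 ≡ 15 (mod 31); 15·29 ≡ 1, so inverse 29.
M/41 = 9176; 9176 ≡ 33 (mod 41); 33·5 ≡ 1, so inverse 5.
M/8 = 47027; 47027 ≡ 3 (mod 8); 3·3 ≡ 1, so inverse 3.
M/37 = 10168; 10168 ≡ 30 (mod 37); 30·21 ≡ 1, so inverse 21.
n ≡ 2·12136·29 + 3·9176·5 + 1·47027·3 + 19·10168·21 = 5039641.
5039641 mod 376216 = 148833.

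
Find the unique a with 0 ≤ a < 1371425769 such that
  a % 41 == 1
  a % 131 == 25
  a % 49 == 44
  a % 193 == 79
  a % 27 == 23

469602275

The moduli are pairwise coprime; N = 41·131·49·193·27 = 1371425769.
N/41 = 33449409; 33449409 ≡ 10 (mod 41); 10·37 ≡ 1, so inverse 37.
N/131 = 10468899; 10468899 ≡ 34 (mod 131); 34·27 ≡ 1, so inverse 27.
N/49 = 27988281; 27988281 ≡ 20 (mod 49); 20·27 ≡ 1, so inverse 27.
N/193 = 7105833; 7105833 ≡ 152 (mod 193); 152·80 ≡ 1, so inverse 80.
N/27 = 50793547; 50793547 ≡ 13 (mod 27); 13·25 ≡ 1, so inverse 25.
a ≡ 1·33449409·37 + 25·10468899·27 + 44·27988281·27 + 79·7105833·80 + 23·50793547·25 = 115669366871.
115669366871 mod 1371425769 = 469602275.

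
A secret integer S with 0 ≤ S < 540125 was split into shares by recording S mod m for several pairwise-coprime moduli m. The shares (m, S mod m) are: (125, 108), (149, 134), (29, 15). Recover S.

305733

The moduli are pairwise coprime; N = 125·149·29 = 540125.
N/125 = 4321; 4321 ≡ 71 (mod 125); 71·81 ≡ 1, so inverse 81.
N/149 = 3625; 3625 ≡ 49 (mod 149); 49·73 ≡ 1, so inverse 73.
N/29 = 18625; 18625 ≡ 7 (mod 29); 7·25 ≡ 1, so inverse 25.
S ≡ 108·4321·81 + 134·3625·73 + 15·18625·25 = 80244233.
80244233 mod 540125 = 305733.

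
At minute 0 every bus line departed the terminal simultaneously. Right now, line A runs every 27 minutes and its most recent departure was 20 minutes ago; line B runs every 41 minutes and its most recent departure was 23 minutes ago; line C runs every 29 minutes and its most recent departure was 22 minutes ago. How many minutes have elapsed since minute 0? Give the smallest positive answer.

21917

Combine the congruences pairwise.
From t ≡ 20 (mod 27) write t = 20 + 27s. Substituting into t ≡ 23 (mod 41) gives 27s ≡ 3 (mod 41), and since 27⁻¹ ≡ 38 (mod 41), s ≡ 32. Hence t ≡ 20 + 27·32 = 884 (mod 1107).
From t ≡ 884 (mod 1107) write t = 884 + 1107s. Substituting into t ≡ 22 (mod 29) gives 1107s ≡ 8 (mod 29), and since 5⁻¹ ≡ 6 (mod 29), s ≡ 19. Hence t ≡ 884 + 1107·19 = 21917 (mod 32103).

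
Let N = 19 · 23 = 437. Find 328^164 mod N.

Mod 19: 328 ≡ 5; by Fermat, exponent reduces to 164 mod 18 = 2; 5^2 ≡ 6 (mod 19).
Mod 23: 328 ≡ 6; by Fermat, exponent reduces to 164 mod 22 = 10; 6^10 ≡ 4 (mod 23).
Combine by CRT: x ≡ 6 (mod 19), x ≡ 4 (mod 23) ⇒ x ≡ 234 (mod 437).

234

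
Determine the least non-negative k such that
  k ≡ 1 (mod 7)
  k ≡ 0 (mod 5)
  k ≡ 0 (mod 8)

120

The moduli are pairwise coprime; N = 7·5·8 = 280.
N/7 = 40; 40 ≡ 5 (mod 7); 5·3 ≡ 1, so inverse 3.
N/5 = 56; 56 ≡ 1 (mod 5), inverse 1.
N/8 = 35; 35 ≡ 3 (mod 8); 3·3 ≡ 1, so inverse 3.
k ≡ 1·40·3 + 0·56·1 + 0·35·3 = 120.
120 mod 280 = 120.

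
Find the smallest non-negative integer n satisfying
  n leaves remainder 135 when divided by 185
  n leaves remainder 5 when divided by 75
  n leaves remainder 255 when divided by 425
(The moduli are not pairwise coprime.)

gcd(185, 75) = 5 and 5 | (5 − 135), so the pair is consistent; merging gives n ≡ 1430 (mod 2775), where 2775 = lcm(185, 75).
gcd(2775, 425) = 25 and 25 | (255 − 1430), so the pair is consistent; merging gives n ≡ 23630 (mod 47175), where 47175 = lcm(2775, 425).
The solution is unique modulo lcm(185, 75, 425) = 47175.

23630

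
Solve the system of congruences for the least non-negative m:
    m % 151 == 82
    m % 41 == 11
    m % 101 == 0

482376

From m ≡ 82 (mod 151) write m = 82 + 151t. Substituting into m ≡ 11 (mod 41) gives 151t ≡ 11 (mod 41), and since 28⁻¹ ≡ 22 (mod 41), t ≡ 37. Hence m ≡ 82 + 151·37 = 5669 (mod 6191).
From m ≡ 5669 (mod 6191) write m = 5669 + 6191t. Substituting into m ≡ 0 (mod 101) gives 6191t ≡ 88 (mod 101), and since 30⁻¹ ≡ 64 (mod 101), t ≡ 77. Hence m ≡ 5669 + 6191·77 = 482376 (mod 625291).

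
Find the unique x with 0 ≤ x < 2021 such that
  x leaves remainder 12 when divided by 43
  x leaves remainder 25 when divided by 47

From x ≡ 12 (mod 43) write x = 12 + 43t. Substituting into x ≡ 25 (mod 47) gives 43t ≡ 13 (mod 47), and since 43⁻¹ ≡ 35 (mod 47), t ≡ 32. Hence x ≡ 12 + 43·32 = 1388 (mod 2021).

1388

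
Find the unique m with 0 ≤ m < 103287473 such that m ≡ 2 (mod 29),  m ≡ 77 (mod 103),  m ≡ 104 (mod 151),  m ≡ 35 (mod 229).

2751928

From m ≡ 2 (mod 29) write m = 2 + 29t. Substituting into m ≡ 77 (mod 103) gives 29t ≡ 75 (mod 103), and since 29⁻¹ ≡ 32 (mod 103), t ≡ 31. Hence m ≡ 2 + 29·31 = 901 (mod 2987).
From m ≡ 901 (mod 2987) write m = 901 + 2987t. Substituting into m ≡ 104 (mod 151) gives 2987t ≡ 109 (mod 151), and since 118⁻¹ ≡ 32 (mod 151), t ≡ 15. Hence m ≡ 901 + 2987·15 = 45706 (mod 451037).
From m ≡ 45706 (mod 451037) write m = 45706 + 451037t. Substituting into m ≡ 35 (mod 229) gives 451037t ≡ 129 (mod 229), and since 136⁻¹ ≡ 32 (mod 229), t ≡ 6. Hence m ≡ 45706 + 451037·6 = 2751928 (mod 103287473).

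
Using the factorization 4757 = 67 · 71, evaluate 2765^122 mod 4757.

Mod 67: 2765 ≡ 18; by Fermat, exponent reduces to 122 mod 66 = 56; 18^56 ≡ 4 (mod 67).
Mod 71: 2765 ≡ 67; by Fermat, exponent reduces to 122 mod 70 = 52; 67^52 ≡ 36 (mod 71).
Combine by CRT: x ≡ 4 (mod 67), x ≡ 36 (mod 71) ⇒ x ≡ 4225 (mod 4757).

4225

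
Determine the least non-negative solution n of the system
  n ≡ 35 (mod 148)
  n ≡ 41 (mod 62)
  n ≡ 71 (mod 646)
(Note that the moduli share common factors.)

684831

gcd(148, 62) = 2 and 2 | (41 − 35), so the pair is consistent; merging gives n ≡ 1219 (mod 4588), where 4588 = lcm(148, 62).
gcd(4588, 646) = 2 and 2 | (71 − 1219), so the pair is consistent; merging gives n ≡ 684831 (mod 1481924), where 1481924 = lcm(4588, 646).
The solution is unique modulo lcm(148, 62, 646) = 1481924.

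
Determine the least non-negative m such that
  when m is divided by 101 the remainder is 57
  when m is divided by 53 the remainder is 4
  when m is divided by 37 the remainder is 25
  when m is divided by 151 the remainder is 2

The moduli are pairwise coprime; N = 101·53·37·151 = 29907211.
N/101 = 296111; 296111 ≡ 80 (mod 101); 80·24 ≡ 1, so inverse 24.
N/53 = 564287; 564287 ≡ 49 (mod 53); 49·13 ≡ 1, so inverse 13.
N/37 = 808303; 808303 ≡ 1 (mod 37), inverse 1.
N/151 = 198061; 198061 ≡ 100 (mod 151); 100·74 ≡ 1, so inverse 74.
m ≡ 57·296111·24 + 4·564287·13 + 25·808303·1 + 2·198061·74 = 483943375.
483943375 mod 29907211 = 5427999.

5427999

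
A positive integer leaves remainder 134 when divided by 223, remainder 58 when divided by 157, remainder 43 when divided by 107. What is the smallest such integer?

The moduli are pairwise coprime; N = 223·157·107 = 3746177.
N/223 = 16799; 16799 ≡ 74 (mod 223); 74·220 ≡ 1, so inverse 220.
N/157 = 23861; 23861 ≡ 154 (mod 157); 154·52 ≡ 1, so inverse 52.
N/107 = 35011; 35011 ≡ 22 (mod 107); 22·73 ≡ 1, so inverse 73.
a ≡ 134·16799·220 + 58·23861·52 + 43·35011·73 = 677098825.
677098825 mod 3746177 = 2786965.

2786965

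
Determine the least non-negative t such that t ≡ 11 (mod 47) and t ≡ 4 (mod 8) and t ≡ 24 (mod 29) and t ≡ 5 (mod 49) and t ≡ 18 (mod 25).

9147668

The moduli are pairwise coprime; N = 47·8·29·49·25 = 13357400.
N/47 = 284200; 284200 ≡ 38 (mod 47); 38·26 ≡ 1, so inverse 26.
N/8 = 1669675; 1669675 ≡ 3 (mod 8); 3·3 ≡ 1, so inverse 3.
N/29 = 460600; 460600 ≡ 22 (mod 29); 22·4 ≡ 1, so inverse 4.
N/49 = 272600; 272600 ≡ 13 (mod 49); 13·34 ≡ 1, so inverse 34.
N/25 = 534296; 534296 ≡ 21 (mod 25); 21·6 ≡ 1, so inverse 6.
t ≡ 11·284200·26 + 4·1669675·3 + 24·460600·4 + 5·272600·34 + 18·534296·6 = 249580868.
249580868 mod 13357400 = 9147668.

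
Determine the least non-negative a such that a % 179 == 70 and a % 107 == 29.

17791

From a ≡ 70 (mod 179) write a = 70 + 179t. Substituting into a ≡ 29 (mod 107) gives 179t ≡ 66 (mod 107), and since 72⁻¹ ≡ 55 (mod 107), t ≡ 99. Hence a ≡ 70 + 179·99 = 17791 (mod 19153).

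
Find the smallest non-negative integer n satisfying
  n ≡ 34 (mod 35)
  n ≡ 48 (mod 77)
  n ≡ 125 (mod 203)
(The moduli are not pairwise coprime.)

6824

gcd(35, 77) = 7 and 7 | (48 − 34), so the pair is consistent; merging gives n ≡ 279 (mod 385), where 385 = lcm(35, 77).
gcd(385, 203) = 7 and 7 | (125 − 279), so the pair is consistent; merging gives n ≡ 6824 (mod 11165), where 11165 = lcm(385, 203).
The solution is unique modulo lcm(35, 77, 203) = 11165.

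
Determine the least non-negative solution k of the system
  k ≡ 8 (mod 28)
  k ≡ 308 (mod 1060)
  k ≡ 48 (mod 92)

gcd(28, 1060) = 4 and 4 | (308 − 8), so the pair is consistent; merging gives k ≡ 5608 (mod 7420), where 7420 = lcm(28, 1060).
gcd(7420, 92) = 4 and 4 | (48 − 5608), so the pair is consistent; merging gives k ≡ 57548 (mod 170660), where 170660 = lcm(7420, 92).
The solution is unique modulo lcm(28, 1060, 92) = 170660.

57548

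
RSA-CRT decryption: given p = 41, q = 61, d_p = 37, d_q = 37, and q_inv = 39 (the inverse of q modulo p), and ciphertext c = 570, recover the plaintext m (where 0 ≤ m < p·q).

m₁ = c^(d_p) mod p: c ≡ 37 (mod 41), and 37^37 mod 41 = 16.
m₂ = c^(d_q) mod q: c ≡ 21 (mod 61), and 21^37 mod 61 = 21.
h = q_inv·(m₁ − m₂) mod p = 39·(16 − 21) mod 41 = 10.
m = m₂ + h·q = 21 + 10·61 = 631.

631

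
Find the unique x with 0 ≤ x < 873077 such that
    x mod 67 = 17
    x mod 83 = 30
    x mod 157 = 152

The moduli are pairwise coprime; N = 67·83·157 = 873077.
N/67 = 13031; 13031 ≡ 33 (mod 67); 33·65 ≡ 1, so inverse 65.
N/83 = 10519; 10519 ≡ 61 (mod 83); 61·49 ≡ 1, so inverse 49.
N/157 = 5561; 5561 ≡ 66 (mod 157); 66·69 ≡ 1, so inverse 69.
x ≡ 17·13031·65 + 30·10519·49 + 152·5561·69 = 88185953.
88185953 mod 873077 = 5176.

5176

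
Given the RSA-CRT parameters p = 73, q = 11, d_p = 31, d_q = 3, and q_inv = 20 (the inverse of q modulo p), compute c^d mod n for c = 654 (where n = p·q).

m₁ = c^(d_p) mod p: c ≡ 70 (mod 73), and 70^31 mod 73 = 3.
m₂ = c^(d_q) mod q: c ≡ 5 (mod 11), and 5^3 mod 11 = 4.
h = q_inv·(m₁ − m₂) mod p = 20·(3 − 4) mod 73 = 53.
m = m₂ + h·q = 4 + 53·11 = 587.

587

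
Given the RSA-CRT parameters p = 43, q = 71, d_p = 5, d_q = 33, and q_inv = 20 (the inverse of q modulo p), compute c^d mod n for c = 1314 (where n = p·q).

m₁ = c^(d_p) mod p: c ≡ 24 (mod 43), and 24^5 mod 43 = 13.
m₂ = c^(d_q) mod q: c ≡ 36 (mod 71), and 36^33 mod 71 = 4.
h = q_inv·(m₁ − m₂) mod p = 20·(13 − 4) mod 43 = 8.
m = m₂ + h·q = 4 + 8·71 = 572.

572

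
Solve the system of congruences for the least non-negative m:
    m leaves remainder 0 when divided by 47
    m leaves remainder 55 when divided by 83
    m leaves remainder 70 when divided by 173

55084

Combine the congruences pairwise.
From m ≡ 0 (mod 47) write m = 0 + 47t. Substituting into m ≡ 55 (mod 83) gives 47t ≡ 55 (mod 83), and since 47⁻¹ ≡ 53 (mod 83), t ≡ 10. Hence m ≡ 0 + 47·10 = 470 (mod 3901).
From m ≡ 470 (mod 3901) write m = 470 + 3901t. Substituting into m ≡ 70 (mod 173) gives 3901t ≡ 119 (mod 173), and since 95⁻¹ ≡ 51 (mod 173), t ≡ 14. Hence m ≡ 470 + 3901·14 = 55084 (mod 674873).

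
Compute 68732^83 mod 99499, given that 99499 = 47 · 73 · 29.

17473

Mod 47: 68732 ≡ 18; by Fermat, exponent reduces to 83 mod 46 = 37; 18^37 ≡ 36 (mod 47).
Mod 73: 68732 ≡ 39; by Fermat, exponent reduces to 83 mod 72 = 11; 39^11 ≡ 26 (mod 73).
Mod 29: 68732 ≡ 2; by Fermat, exponent reduces to 83 mod 28 = 27; 2^27 ≡ 15 (mod 29).
Combine by CRT: x ≡ 36 (mod 47), x ≡ 26 (mod 73), x ≡ 15 (mod 29) ⇒ x ≡ 17473 (mod 99499).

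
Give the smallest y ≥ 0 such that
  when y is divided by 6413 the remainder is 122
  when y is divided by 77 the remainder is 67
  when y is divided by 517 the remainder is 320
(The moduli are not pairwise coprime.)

275881

gcd(6413, 77) = 11 and 11 | (67 − 122), so the pair is consistent; merging gives y ≡ 6535 (mod 44891), where 44891 = lcm(6413, 77).
gcd(44891, 517) = 11 and 11 | (320 − 6535), so the pair is consistent; merging gives y ≡ 275881 (mod 2109877), where 2109877 = lcm(44891, 517).
The solution is unique modulo lcm(6413, 77, 517) = 2109877.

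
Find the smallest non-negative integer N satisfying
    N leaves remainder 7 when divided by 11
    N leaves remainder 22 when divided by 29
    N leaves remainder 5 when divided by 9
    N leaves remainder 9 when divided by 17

From N ≡ 7 (mod 11) write N = 7 + 11t. Substituting into N ≡ 22 (mod 29) gives 11t ≡ 15 (mod 29), and since 11⁻¹ ≡ 8 (mod 29), t ≡ 4. Hence N ≡ 7 + 11·4 = 51 (mod 319).
From N ≡ 51 (mod 319) write N = 51 + 319t. Substituting into N ≡ 5 (mod 9) gives 319t ≡ 8 (mod 9), and since 4⁻¹ ≡ 7 (mod 9), t ≡ 2. Hence N ≡ 51 + 319·2 = 689 (mod 2871).
From N ≡ 689 (mod 2871) write N = 689 + 2871t. Substituting into N ≡ 9 (mod 17) gives 2871t ≡ 0 (mod 17), and since 15⁻¹ ≡ 8 (mod 17), t ≡ 0. Hence N ≡ 689 + 2871·0 = 689 (mod 48807).

689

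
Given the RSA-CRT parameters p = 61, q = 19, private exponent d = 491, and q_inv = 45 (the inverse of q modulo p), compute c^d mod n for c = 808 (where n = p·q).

744

d_p = d mod (p−1) = 491 mod 60 = 11; d_q = d mod (q−1) = 5.
m₁ = c^(d_p) mod p: c ≡ 15 (mod 61), and 15^11 mod 61 = 12.
m₂ = c^(d_q) mod q: c ≡ 10 (mod 19), and 10^5 mod 19 = 3.
h = q_inv·(m₁ − m₂) mod p = 45·(12 − 3) mod 61 = 39.
m = m₂ + h·q = 3 + 39·19 = 744.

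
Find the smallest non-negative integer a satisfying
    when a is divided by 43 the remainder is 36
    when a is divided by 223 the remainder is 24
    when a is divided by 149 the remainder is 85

From a ≡ 36 (mod 43) write a = 36 + 43t. Substituting into a ≡ 24 (mod 223) gives 43t ≡ 211 (mod 223), and since 43⁻¹ ≡ 83 (mod 223), t ≡ 119. Hence a ≡ 36 + 43·119 = 5153 (mod 9589).
From a ≡ 5153 (mod 9589) write a = 5153 + 9589t. Substituting into a ≡ 85 (mod 149) gives 9589t ≡ 147 (mod 149), and since 53⁻¹ ≡ 45 (mod 149), t ≡ 59. Hence a ≡ 5153 + 9589·59 = 570904 (mod 1428761).

570904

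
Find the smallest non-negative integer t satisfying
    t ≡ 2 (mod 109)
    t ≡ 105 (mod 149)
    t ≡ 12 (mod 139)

The moduli are pairwise coprime; N = 109·149·139 = 2257499.
N/109 = 20711; 20711 ≡ 1 (mod 109), inverse 1.
N/149 = 15151; 15151 ≡ 102 (mod 149); 102·19 ≡ 1, so inverse 19.
N/139 = 16241; 16241 ≡ 117 (mod 139); 117·120 ≡ 1, so inverse 120.
t ≡ 2·20711·1 + 105·15151·19 + 12·16241·120 = 53654707.
53654707 mod 2257499 = 1732230.

1732230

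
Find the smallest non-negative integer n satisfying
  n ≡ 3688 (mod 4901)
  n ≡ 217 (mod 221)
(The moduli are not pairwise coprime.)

67401

gcd(4901, 221) = 13 and 13 | (217 − 3688), so the pair is consistent; merging gives n ≡ 67401 (mod 83317), where 83317 = lcm(4901, 221).
The solution is unique modulo lcm(4901, 221) = 83317.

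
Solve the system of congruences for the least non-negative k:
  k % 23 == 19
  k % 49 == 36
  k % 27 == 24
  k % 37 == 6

The moduli are pairwise coprime; N = 23·49·27·37 = 1125873.
N/23 = 48951; 48951 ≡ 7 (mod 23); 7·10 ≡ 1, so inverse 10.
N/49 = 22977; 22977 ≡ 45 (mod 49); 45·12 ≡ 1, so inverse 12.
N/27 = 41699; 41699 ≡ 11 (mod 27); 11·5 ≡ 1, so inverse 5.
N/37 = 30429; 30429 ≡ 15 (mod 37); 15·5 ≡ 1, so inverse 5.
k ≡ 19·48951·10 + 36·22977·12 + 24·41699·5 + 6·30429·5 = 25143504.
25143504 mod 1125873 = 374298.

374298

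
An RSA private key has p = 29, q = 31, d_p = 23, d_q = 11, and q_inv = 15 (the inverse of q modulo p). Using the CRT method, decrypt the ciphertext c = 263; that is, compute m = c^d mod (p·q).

387

m₁ = c^(d_p) mod p: c ≡ 2 (mod 29), and 2^23 mod 29 = 10.
m₂ = c^(d_q) mod q: c ≡ 15 (mod 31), and 15^11 mod 31 = 15.
h = q_inv·(m₁ − m₂) mod p = 15·(10 − 15) mod 29 = 12.
m = m₂ + h·q = 15 + 12·31 = 387.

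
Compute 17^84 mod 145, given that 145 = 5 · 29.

Mod 5: 17 ≡ 2; since 4 | 84, by Fermat 2^84 ≡ 1 (mod 5).
Mod 29: 17 ≡ 17; since 28 | 84, by Fermat 17^84 ≡ 1 (mod 29).
Combine by CRT: x ≡ 1 (mod 5), x ≡ 1 (mod 29) ⇒ x ≡ 1 (mod 145).

1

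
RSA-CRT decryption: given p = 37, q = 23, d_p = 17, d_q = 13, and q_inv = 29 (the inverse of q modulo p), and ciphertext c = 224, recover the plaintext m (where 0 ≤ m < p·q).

240

m₁ = c^(d_p) mod p: c ≡ 2 (mod 37), and 2^17 mod 37 = 18.
m₂ = c^(d_q) mod q: c ≡ 17 (mod 23), and 17^13 mod 23 = 10.
h = q_inv·(m₁ − m₂) mod p = 29·(18 − 10) mod 37 = 10.
m = m₂ + h·q = 10 + 10·23 = 240.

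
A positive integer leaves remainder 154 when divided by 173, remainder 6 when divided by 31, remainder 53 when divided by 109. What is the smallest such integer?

554100

From m ≡ 154 (mod 173) write m = 154 + 173t. Substituting into m ≡ 6 (mod 31) gives 173t ≡ 7 (mod 31), and since 18⁻¹ ≡ 19 (mod 31), t ≡ 9. Hence m ≡ 154 + 173·9 = 1711 (mod 5363).
From m ≡ 1711 (mod 5363) write m = 1711 + 5363t. Substituting into m ≡ 53 (mod 109) gives 5363t ≡ 86 (mod 109), and since 22⁻¹ ≡ 5 (mod 109), t ≡ 103. Hence m ≡ 1711 + 5363·103 = 554100 (mod 584567).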